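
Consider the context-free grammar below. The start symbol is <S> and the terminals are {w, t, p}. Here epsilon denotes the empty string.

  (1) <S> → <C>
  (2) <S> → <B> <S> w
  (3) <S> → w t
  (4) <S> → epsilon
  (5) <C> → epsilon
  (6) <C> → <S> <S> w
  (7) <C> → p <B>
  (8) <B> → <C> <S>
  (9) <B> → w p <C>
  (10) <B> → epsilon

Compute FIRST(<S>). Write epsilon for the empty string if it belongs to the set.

FIRST(<S>): from <S>→<C> we get {epsilon, p, w}; from <S>→<B> <S> w we get {p, w}; from <S>→w t we get {w}; from <S>→epsilon we get {epsilon}. So FIRST(<S>) = {epsilon, p, w}.
FIRST(<C>): from <C>→epsilon we get {epsilon}; from <C>→<S> <S> w we get {p, w}; from <C>→p <B> we get {p}. So FIRST(<C>) = {epsilon, p, w}.
FIRST(<B>): from <B>→<C> <S> we get {epsilon, p, w}; from <B>→w p <C> we get {w}; from <B>→epsilon we get {epsilon}. So FIRST(<B>) = {epsilon, p, w}.

{epsilon, p, w}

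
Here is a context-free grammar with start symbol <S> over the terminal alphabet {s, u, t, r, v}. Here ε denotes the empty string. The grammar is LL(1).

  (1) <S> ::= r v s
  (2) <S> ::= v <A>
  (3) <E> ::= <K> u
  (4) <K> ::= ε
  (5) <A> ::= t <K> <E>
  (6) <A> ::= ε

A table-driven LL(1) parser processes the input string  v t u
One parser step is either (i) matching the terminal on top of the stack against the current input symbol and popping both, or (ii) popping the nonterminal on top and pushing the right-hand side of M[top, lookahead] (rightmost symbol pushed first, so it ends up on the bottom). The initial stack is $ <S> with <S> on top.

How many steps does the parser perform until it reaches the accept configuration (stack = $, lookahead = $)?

step 1: stack=$ <S>  input=v t u $  — expand <S> ::= v <A>
step 2: stack=$ <A> v  input=v t u $  — match v
step 3: stack=$ <A>  input=t u $  — expand <A> ::= t <K> <E>
step 4: stack=$ <E> <K> t  input=t u $  — match t
step 5: stack=$ <E> <K>  input=u $  — expand <K> ::= ε
step 6: stack=$ <E>  input=u $  — expand <E> ::= <K> u
step 7: stack=$ u <K>  input=u $  — expand <K> ::= ε
step 8: stack=$ u  input=u $  — match u
Accept reached after 8 steps.

8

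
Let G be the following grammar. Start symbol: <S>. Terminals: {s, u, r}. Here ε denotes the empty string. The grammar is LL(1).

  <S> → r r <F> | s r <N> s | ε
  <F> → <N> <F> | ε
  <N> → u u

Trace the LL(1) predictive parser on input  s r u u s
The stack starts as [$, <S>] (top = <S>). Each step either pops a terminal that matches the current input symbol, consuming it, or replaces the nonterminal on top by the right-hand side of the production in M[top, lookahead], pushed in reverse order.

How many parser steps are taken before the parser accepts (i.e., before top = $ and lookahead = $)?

step 1: stack=$ <S>  input=s r u u s $  — expand <S> → s r <N> s
step 2: stack=$ s <N> r s  input=s r u u s $  — match s
step 3: stack=$ s <N> r  input=r u u s $  — match r
step 4: stack=$ s <N>  input=u u s $  — expand <N> → u u
step 5: stack=$ s u u  input=u u s $  — match u
step 6: stack=$ s u  input=u s $  — match u
step 7: stack=$ s  input=s $  — match s
Accept reached after 7 steps.

7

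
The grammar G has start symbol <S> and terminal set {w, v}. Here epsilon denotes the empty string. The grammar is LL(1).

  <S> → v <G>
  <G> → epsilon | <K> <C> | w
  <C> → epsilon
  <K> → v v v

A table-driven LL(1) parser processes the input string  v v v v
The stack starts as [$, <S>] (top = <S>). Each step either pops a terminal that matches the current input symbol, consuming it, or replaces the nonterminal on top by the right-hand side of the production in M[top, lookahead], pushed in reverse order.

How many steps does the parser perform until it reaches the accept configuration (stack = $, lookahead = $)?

8

     Stack        Input      Action
  1  $ <S>        v v v v $  expand <S> → v <G>
  2  $ <G> v      v v v v $  match v
  3  $ <G>        v v v $    expand <G> → <K> <C>
  4  $ <C> <K>    v v v $    expand <K> → v v v
  5  $ <C> v v v  v v v $    match v
  6  $ <C> v v    v v $      match v
  7  $ <C> v      v $        match v
  8  $ <C>        $          expand <C> → epsilon
Accept reached after 8 steps.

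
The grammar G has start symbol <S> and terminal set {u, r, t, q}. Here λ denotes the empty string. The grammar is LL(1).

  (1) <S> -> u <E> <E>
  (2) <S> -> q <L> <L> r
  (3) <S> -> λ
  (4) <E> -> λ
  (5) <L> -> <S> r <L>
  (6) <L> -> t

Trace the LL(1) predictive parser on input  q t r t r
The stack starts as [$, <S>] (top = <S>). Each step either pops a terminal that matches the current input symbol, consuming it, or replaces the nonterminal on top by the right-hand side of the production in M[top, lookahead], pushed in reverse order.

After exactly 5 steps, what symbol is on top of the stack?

step 1: stack=$ <S>  input=q t r t r $  — expand <S> -> q <L> <L> r
step 2: stack=$ r <L> <L> q  input=q t r t r $  — match q
step 3: stack=$ r <L> <L>  input=t r t r $  — expand <L> -> t
step 4: stack=$ r <L> t  input=t r t r $  — match t
step 5: stack=$ r <L>  input=r t r $  — expand <L> -> <S> r <L>
Stack after step 5: $ r <L> r <S> (top = <S>).

<S>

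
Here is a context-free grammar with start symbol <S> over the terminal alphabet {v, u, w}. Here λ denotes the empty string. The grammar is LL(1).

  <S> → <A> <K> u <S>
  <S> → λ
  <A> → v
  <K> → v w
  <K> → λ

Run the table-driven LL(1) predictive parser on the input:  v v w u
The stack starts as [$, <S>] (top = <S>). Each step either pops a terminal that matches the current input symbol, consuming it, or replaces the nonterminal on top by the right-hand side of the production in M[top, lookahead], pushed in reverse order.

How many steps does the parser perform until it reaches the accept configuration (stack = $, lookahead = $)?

8

     Stack            Input      Action
  1  $ <S>            v v w u $  expand <S> → <A> <K> u <S>
  2  $ <S> u <K> <A>  v v w u $  expand <A> → v
  3  $ <S> u <K> v    v v w u $  match v
  4  $ <S> u <K>      v w u $    expand <K> → v w
  5  $ <S> u w v      v w u $    match v
  6  $ <S> u w        w u $      match w
  7  $ <S> u          u $        match u
  8  $ <S>            $          expand <S> → λ
Accept reached after 8 steps.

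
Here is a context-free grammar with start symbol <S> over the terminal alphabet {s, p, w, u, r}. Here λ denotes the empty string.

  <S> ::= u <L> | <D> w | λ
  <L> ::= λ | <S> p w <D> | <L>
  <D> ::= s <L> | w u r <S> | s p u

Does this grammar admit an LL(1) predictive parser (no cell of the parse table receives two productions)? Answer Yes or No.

FIRST(<S>) = {λ, s, u, w}
FIRST(<L>) = {λ, p, s, u, w}
FIRST(<D>) = {s, w}
FOLLOW(<S>) = {$, p, w}
FOLLOW(<L>) = {$, p, w}
FOLLOW(<D>) = {$, p, w}
Cell M[<D>, s] receives both <D> ::= s <L> and <D> ::= s p u — the grammar is not LL(1).

No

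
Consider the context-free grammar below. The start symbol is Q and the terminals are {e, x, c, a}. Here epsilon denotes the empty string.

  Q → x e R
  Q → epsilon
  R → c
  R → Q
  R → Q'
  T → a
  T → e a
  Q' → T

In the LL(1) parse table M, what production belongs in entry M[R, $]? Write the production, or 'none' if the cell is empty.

FIRST(Q): from Q→x e R we get {x}; from Q→epsilon we get {epsilon}. So FIRST(Q) = {epsilon, x}.
FIRST(T): from T→a we get {a}; from T→e a we get {e}. So FIRST(T) = {a, e}.
FIRST(Q'): from Q'→T we get {a, e}. So FIRST(Q') = {a, e}.
FIRST(R): from R→c we get {c}; from R→Q we get {epsilon, x}; from R→Q' we get {a, e}. So FIRST(R) = {epsilon, a, c, e, x}.
FOLLOW(Q) includes $ since Q is the start symbol.
FOLLOW(Q): in R→Q, the suffix after Q is empty, so FOLLOW(Q) ⊇ FOLLOW(R) = {$}. Thus FOLLOW(Q) = {$}.
FOLLOW(R): in Q→x e R, the suffix after R is empty, so FOLLOW(R) ⊇ FOLLOW(Q) = {$}. Thus FOLLOW(R) = {$}.
For R → c: FIRST(c) = {c}, so it goes in M[R, t] for t ∈ {c}.
For R → Q: FIRST(Q) = {epsilon, x}, so it goes in M[R, t] for t ∈ {x}; since epsilon ∈ FIRST, also for every t ∈ FOLLOW(R) = {$}.
For R → Q': FIRST(Q') = {a, e}, so it goes in M[R, t] for t ∈ {a, e}.

R → Q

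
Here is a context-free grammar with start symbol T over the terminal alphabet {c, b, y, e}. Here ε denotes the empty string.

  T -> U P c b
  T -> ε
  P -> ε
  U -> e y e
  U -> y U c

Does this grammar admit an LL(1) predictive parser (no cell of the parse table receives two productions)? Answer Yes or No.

Yes

FIRST(T) = {ε, e, y}
FIRST(P) = {ε}
FIRST(U) = {e, y}
FOLLOW(T) = {$}
FOLLOW(P) = {c}
FOLLOW(U) = {c}
Each cell of M receives at most one production.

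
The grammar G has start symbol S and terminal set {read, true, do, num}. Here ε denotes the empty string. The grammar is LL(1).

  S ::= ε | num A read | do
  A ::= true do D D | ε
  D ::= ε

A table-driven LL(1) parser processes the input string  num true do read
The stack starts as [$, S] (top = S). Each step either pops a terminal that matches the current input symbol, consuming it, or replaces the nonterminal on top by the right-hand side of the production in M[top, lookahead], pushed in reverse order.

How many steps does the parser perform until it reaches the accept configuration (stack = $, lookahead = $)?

step 1: stack=$ S  input=num true do read $  — expand S ::= num A read
step 2: stack=$ read A num  input=num true do read $  — match num
step 3: stack=$ read A  input=true do read $  — expand A ::= true do D D
step 4: stack=$ read D D do true  input=true do read $  — match true
step 5: stack=$ read D D do  input=do read $  — match do
step 6: stack=$ read D D  input=read $  — expand D ::= ε
step 7: stack=$ read D  input=read $  — expand D ::= ε
step 8: stack=$ read  input=read $  — match read
Accept reached after 8 steps.

8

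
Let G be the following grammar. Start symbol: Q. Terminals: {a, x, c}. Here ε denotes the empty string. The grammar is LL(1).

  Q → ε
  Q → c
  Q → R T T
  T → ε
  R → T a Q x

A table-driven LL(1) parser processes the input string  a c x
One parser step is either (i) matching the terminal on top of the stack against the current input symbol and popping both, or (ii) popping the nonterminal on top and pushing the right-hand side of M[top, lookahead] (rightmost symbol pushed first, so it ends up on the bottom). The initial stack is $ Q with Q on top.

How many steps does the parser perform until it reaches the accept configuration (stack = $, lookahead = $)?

step 1: stack=$ Q  input=a c x $  — expand Q → R T T
step 2: stack=$ T T R  input=a c x $  — expand R → T a Q x
step 3: stack=$ T T x Q a T  input=a c x $  — expand T → ε
step 4: stack=$ T T x Q a  input=a c x $  — match a
step 5: stack=$ T T x Q  input=c x $  — expand Q → c
step 6: stack=$ T T x c  input=c x $  — match c
step 7: stack=$ T T x  input=x $  — match x
step 8: stack=$ T T  input=$  — expand T → ε
step 9: stack=$ T  input=$  — expand T → ε
Accept reached after 9 steps.

9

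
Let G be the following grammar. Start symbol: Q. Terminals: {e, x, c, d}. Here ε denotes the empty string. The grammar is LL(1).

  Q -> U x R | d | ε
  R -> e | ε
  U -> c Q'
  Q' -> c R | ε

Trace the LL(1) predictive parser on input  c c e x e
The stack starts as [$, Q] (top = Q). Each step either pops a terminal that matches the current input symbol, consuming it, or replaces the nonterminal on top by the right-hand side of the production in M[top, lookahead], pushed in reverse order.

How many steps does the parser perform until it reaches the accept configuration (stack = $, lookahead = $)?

      Stack       Input        Action
   1  $ Q         c c e x e $  expand Q -> U x R
   2  $ R x U     c c e x e $  expand U -> c Q'
   3  $ R x Q' c  c c e x e $  match c
   4  $ R x Q'    c e x e $    expand Q' -> c R
   5  $ R x R c   c e x e $    match c
   6  $ R x R     e x e $      expand R -> e
   7  $ R x e     e x e $      match e
   8  $ R x       x e $        match x
   9  $ R         e $          expand R -> e
  10  $ e         e $          match e
Accept reached after 10 steps.

10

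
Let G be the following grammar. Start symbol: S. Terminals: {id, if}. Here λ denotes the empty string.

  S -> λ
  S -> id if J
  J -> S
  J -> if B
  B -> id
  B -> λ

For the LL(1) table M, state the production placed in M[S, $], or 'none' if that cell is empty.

S -> λ

FIRST(S) = {λ, id}
FIRST(B) = {λ, id}
FIRST(J) = {λ, id, if}  (via S)
FOLLOW(S) includes $ since S is the start symbol.
FOLLOW(S): in J->S, the suffix after S is empty, so FOLLOW(S) ⊇ FOLLOW(J) = {$}. Thus FOLLOW(S) = {$}.
FOLLOW(J): in S->id if J, the suffix after J is empty, so FOLLOW(J) ⊇ FOLLOW(S) = {$}. Thus FOLLOW(J) = {$}.
For S -> λ: FIRST(λ) = {λ}, so it goes in M[S, t] for t ∈ {}; since λ ∈ FIRST, also for every t ∈ FOLLOW(S) = {$}.
For S -> id if J: FIRST(id if J) = {id}, so it goes in M[S, t] for t ∈ {id}.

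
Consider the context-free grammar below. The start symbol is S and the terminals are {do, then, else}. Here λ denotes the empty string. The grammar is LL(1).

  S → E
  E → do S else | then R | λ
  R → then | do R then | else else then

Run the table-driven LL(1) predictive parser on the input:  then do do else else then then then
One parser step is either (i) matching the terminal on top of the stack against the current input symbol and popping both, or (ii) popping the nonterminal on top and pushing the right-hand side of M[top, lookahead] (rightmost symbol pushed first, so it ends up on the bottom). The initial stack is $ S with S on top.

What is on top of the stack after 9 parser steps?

step 1: stack=$ S  input=then do do else else then then then $  — expand S → E
step 2: stack=$ E  input=then do do else else then then then $  — expand E → then R
step 3: stack=$ R then  input=then do do else else then then then $  — match then
step 4: stack=$ R  input=do do else else then then then $  — expand R → do R then
step 5: stack=$ then R do  input=do do else else then then then $  — match do
step 6: stack=$ then R  input=do else else then then then $  — expand R → do R then
step 7: stack=$ then then R do  input=do else else then then then $  — match do
step 8: stack=$ then then R  input=else else then then then $  — expand R → else else then
step 9: stack=$ then then then else else  input=else else then then then $  — match else
Stack after step 9: $ then then then else (top = else).

else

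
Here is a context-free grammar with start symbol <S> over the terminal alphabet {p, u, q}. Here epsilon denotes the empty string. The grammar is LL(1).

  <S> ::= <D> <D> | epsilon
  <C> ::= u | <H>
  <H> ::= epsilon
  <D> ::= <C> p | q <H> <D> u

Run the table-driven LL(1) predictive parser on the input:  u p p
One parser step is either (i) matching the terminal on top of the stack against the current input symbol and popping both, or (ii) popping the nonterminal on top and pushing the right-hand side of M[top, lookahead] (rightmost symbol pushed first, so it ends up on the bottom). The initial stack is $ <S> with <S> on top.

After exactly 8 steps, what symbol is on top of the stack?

step 1: stack=$ <S>  input=u p p $  — expand <S> ::= <D> <D>
step 2: stack=$ <D> <D>  input=u p p $  — expand <D> ::= <C> p
step 3: stack=$ <D> p <C>  input=u p p $  — expand <C> ::= u
step 4: stack=$ <D> p u  input=u p p $  — match u
step 5: stack=$ <D> p  input=p p $  — match p
step 6: stack=$ <D>  input=p $  — expand <D> ::= <C> p
step 7: stack=$ p <C>  input=p $  — expand <C> ::= <H>
step 8: stack=$ p <H>  input=p $  — expand <H> ::= epsilon
Stack after step 8: $ p (top = p).

p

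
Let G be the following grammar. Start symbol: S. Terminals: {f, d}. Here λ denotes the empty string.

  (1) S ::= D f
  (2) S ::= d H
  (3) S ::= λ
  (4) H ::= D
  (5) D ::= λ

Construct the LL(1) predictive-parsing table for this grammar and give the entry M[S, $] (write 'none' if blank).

S ::= λ

FIRST(D): from D::=λ we get {λ}. So FIRST(D) = {λ}.
FIRST(S): from S::=D f we get {f}; from S::=d H we get {d}; from S::=λ we get {λ}. So FIRST(S) = {λ, d, f}.
FIRST(H): from H::=D we get {λ}. So FIRST(H) = {λ}.
FOLLOW(S) includes $ since S is the start symbol.
FOLLOW(S): S appears on no right-hand side. Thus FOLLOW(S) = {$}.
For S ::= D f: FIRST(D f) = {f}, so it goes in M[S, t] for t ∈ {f}.
For S ::= d H: FIRST(d H) = {d}, so it goes in M[S, t] for t ∈ {d}.
For S ::= λ: FIRST(λ) = {λ}, so it goes in M[S, t] for t ∈ {}; since λ ∈ FIRST, also for every t ∈ FOLLOW(S) = {$}.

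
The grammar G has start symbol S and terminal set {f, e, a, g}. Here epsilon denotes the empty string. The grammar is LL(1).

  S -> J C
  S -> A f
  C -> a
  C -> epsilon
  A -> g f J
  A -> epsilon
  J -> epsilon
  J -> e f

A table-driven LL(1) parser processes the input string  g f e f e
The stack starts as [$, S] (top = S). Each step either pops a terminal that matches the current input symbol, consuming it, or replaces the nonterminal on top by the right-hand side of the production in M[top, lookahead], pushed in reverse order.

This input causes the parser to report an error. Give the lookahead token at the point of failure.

e

step 1: stack=$ S  input=g f e f e $  — expand S -> A f
step 2: stack=$ f A  input=g f e f e $  — expand A -> g f J
step 3: stack=$ f J f g  input=g f e f e $  — match g
step 4: stack=$ f J f  input=f e f e $  — match f
step 5: stack=$ f J  input=e f e $  — expand J -> e f
step 6: stack=$ f f e  input=e f e $  — match e
step 7: stack=$ f f  input=f e $  — match f
step 8: stack=$ f  input=e $  — error: top is terminal f but lookahead is e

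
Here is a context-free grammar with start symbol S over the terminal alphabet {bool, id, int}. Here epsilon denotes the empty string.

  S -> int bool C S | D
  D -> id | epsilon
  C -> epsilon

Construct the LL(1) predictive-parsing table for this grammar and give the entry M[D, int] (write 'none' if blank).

FIRST(D): from D->id we get {id}; from D->epsilon we get {epsilon}. So FIRST(D) = {epsilon, id}.
FIRST(C): from C->epsilon we get {epsilon}. So FIRST(C) = {epsilon}.
FIRST(S): from S->int bool C S we get {int}; from S->D we get {epsilon, id}. So FIRST(S) = {epsilon, id, int}.
FOLLOW(S) includes $ since S is the start symbol.
FOLLOW(S): in S->int bool C S, the suffix after S is empty (adds nothing new). Thus FOLLOW(S) = {$}.
FOLLOW(D): in S->D, the suffix after D is empty, so FOLLOW(D) ⊇ FOLLOW(S) = {$}. Thus FOLLOW(D) = {$}.
For D -> id: FIRST(id) = {id}, so it goes in M[D, t] for t ∈ {id}.
For D -> epsilon: FIRST(epsilon) = {epsilon}, so it goes in M[D, t] for t ∈ {}; since epsilon ∈ FIRST, also for every t ∈ FOLLOW(D) = {$}.
None of these place a production in M[D, int].

none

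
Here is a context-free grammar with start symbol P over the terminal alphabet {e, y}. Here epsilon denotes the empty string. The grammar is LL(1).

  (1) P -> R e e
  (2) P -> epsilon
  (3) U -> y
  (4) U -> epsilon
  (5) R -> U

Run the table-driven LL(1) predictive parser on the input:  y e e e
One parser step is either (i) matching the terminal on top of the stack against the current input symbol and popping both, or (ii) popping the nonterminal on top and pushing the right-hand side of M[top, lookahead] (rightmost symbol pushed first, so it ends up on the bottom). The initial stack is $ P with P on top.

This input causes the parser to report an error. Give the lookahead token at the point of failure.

e

step 1: stack=$ P  input=y e e e $  — expand P -> R e e
step 2: stack=$ e e R  input=y e e e $  — expand R -> U
step 3: stack=$ e e U  input=y e e e $  — expand U -> y
step 4: stack=$ e e y  input=y e e e $  — match y
step 5: stack=$ e e  input=e e e $  — match e
step 6: stack=$ e  input=e e $  — match e
step 7: stack=$  input=e $  — error: stack empty but input remains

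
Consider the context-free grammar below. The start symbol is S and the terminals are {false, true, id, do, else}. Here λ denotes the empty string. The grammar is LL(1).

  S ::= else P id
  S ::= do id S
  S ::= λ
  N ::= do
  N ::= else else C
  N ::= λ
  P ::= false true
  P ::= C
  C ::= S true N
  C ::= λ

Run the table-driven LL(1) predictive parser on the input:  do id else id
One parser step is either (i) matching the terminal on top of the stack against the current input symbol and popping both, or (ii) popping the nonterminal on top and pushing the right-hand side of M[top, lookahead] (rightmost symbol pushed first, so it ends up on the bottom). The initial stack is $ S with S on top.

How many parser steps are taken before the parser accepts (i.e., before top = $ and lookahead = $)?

     Stack        Input            Action
  1  $ S          do id else id $  expand S ::= do id S
  2  $ S id do    do id else id $  match do
  3  $ S id       id else id $     match id
  4  $ S          else id $        expand S ::= else P id
  5  $ id P else  else id $        match else
  6  $ id P       id $             expand P ::= C
  7  $ id C       id $             expand C ::= λ
  8  $ id         id $             match id
Accept reached after 8 steps.

8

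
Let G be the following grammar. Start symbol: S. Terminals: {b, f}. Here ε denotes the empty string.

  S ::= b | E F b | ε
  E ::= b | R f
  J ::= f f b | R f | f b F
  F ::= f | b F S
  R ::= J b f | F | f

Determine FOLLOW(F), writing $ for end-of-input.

FIRST(F) = {b, f}
FIRST(S) = {ε, b, f}  (via E F b)
FIRST(E) = {b, f}  (via R f)
FIRST(J) = {b, f}  (via R f)
FIRST(R) = {b, f}  (via J b f, F)
FOLLOW(S) includes $ since S is the start symbol.
FOLLOW(E): in S::=E F b, E is followed by F b with FIRST {b, f}. Thus FOLLOW(E) = {b, f}.
FOLLOW(J): in R::=J b f, J is followed by b f with FIRST {b}. Thus FOLLOW(J) = {b}.
FOLLOW(R): in E::=R f, R is followed by f with FIRST {f}; in J::=R f, R is followed by f with FIRST {f}. Thus FOLLOW(R) = {f}.
FOLLOW(F): in S::=E F b, F is followed by b with FIRST {b}; in J::=f b F, the suffix after F is empty, so FOLLOW(F) ⊇ FOLLOW(J) = {b}; in F::=b F S, F is followed by S with FIRST {ε, b, f}; in F::=b F S, the suffix after F is nullable (adds nothing new); in R::=F, the suffix after F is empty, so FOLLOW(F) ⊇ FOLLOW(R) = {f}. Thus FOLLOW(F) = {b, f}.
FOLLOW(S): in F::=b F S, the suffix after S is empty, so FOLLOW(S) ⊇ FOLLOW(F) = {b, f}. Thus FOLLOW(S) = {$, b, f}.

{b, f}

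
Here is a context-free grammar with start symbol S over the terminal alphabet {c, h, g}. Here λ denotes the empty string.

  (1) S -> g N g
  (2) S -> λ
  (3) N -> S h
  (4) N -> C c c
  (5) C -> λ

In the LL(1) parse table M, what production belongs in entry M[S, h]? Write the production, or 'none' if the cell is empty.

FIRST(S) = {λ, g}
FIRST(C) = {λ}
FIRST(N) = {c, g, h}  (via S h, C c c)
FOLLOW(S) includes $ since S is the start symbol.
FOLLOW(S): in N->S h, S is followed by h with FIRST {h}. Thus FOLLOW(S) = {$, h}.
For S -> g N g: FIRST(g N g) = {g}, so it goes in M[S, t] for t ∈ {g}.
For S -> λ: FIRST(λ) = {λ}, so it goes in M[S, t] for t ∈ {}; since λ ∈ FIRST, also for every t ∈ FOLLOW(S) = {$, h}.

S -> λ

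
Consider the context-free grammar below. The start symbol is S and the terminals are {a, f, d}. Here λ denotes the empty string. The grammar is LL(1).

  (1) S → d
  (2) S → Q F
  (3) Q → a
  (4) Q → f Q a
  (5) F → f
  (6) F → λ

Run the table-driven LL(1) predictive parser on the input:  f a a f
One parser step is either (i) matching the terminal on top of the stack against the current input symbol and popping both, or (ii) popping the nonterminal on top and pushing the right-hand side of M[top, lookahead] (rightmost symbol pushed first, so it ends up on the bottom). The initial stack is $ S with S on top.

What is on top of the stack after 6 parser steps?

step 1: stack=$ S  input=f a a f $  — expand S → Q F
step 2: stack=$ F Q  input=f a a f $  — expand Q → f Q a
step 3: stack=$ F a Q f  input=f a a f $  — match f
step 4: stack=$ F a Q  input=a a f $  — expand Q → a
step 5: stack=$ F a a  input=a a f $  — match a
step 6: stack=$ F a  input=a f $  — match a
Stack after step 6: $ F (top = F).

F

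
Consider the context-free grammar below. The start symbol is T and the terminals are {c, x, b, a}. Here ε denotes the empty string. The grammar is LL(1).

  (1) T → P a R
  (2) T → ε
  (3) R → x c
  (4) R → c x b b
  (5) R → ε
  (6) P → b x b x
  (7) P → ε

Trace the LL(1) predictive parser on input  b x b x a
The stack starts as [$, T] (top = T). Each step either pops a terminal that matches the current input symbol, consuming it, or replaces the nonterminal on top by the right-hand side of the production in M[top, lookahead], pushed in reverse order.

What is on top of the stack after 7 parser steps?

R

step 1: stack=$ T  input=b x b x a $  — expand T → P a R
step 2: stack=$ R a P  input=b x b x a $  — expand P → b x b x
step 3: stack=$ R a x b x b  input=b x b x a $  — match b
step 4: stack=$ R a x b x  input=x b x a $  — match x
step 5: stack=$ R a x b  input=b x a $  — match b
step 6: stack=$ R a x  input=x a $  — match x
step 7: stack=$ R a  input=a $  — match a
Stack after step 7: $ R (top = R).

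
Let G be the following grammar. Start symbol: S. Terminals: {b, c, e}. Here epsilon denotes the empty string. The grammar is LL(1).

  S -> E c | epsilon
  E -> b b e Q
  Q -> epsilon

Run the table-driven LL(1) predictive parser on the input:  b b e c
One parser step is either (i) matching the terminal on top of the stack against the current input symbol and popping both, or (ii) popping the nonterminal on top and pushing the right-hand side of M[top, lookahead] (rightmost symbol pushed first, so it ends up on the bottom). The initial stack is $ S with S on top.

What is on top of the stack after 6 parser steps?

     Stack        Input      Action
  1  $ S          b b e c $  expand S -> E c
  2  $ c E        b b e c $  expand E -> b b e Q
  3  $ c Q e b b  b b e c $  match b
  4  $ c Q e b    b e c $    match b
  5  $ c Q e      e c $      match e
  6  $ c Q        c $        expand Q -> epsilon
Stack after step 6: $ c (top = c).

c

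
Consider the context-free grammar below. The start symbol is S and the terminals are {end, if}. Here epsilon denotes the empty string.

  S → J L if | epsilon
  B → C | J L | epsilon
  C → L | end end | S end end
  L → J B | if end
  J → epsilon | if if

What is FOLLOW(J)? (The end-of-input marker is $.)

{end, if}

FIRST(J) = {epsilon, if}
FIRST(S) = {epsilon, end, if}  (via J L if)
FIRST(B) = {epsilon, end, if}  (via C, J L)
FIRST(L) = {epsilon, end, if}  (via J B)
FIRST(C) = {epsilon, end, if}  (via L, S end end)
FOLLOW(S) includes $ since S is the start symbol.
FOLLOW(S): in C→S end end, S is followed by end end with FIRST {end}. Thus FOLLOW(S) = {$, end}.
FOLLOW(B): in L→J B, the suffix after B is empty, so FOLLOW(B) ⊇ FOLLOW(L) = {if}. Thus FOLLOW(B) = {if}.
FOLLOW(C): in B→C, the suffix after C is empty, so FOLLOW(C) ⊇ FOLLOW(B) = {if}. Thus FOLLOW(C) = {if}.
FOLLOW(L): in S→J L if, L is followed by if with FIRST {if}; in B→J L, the suffix after L is empty, so FOLLOW(L) ⊇ FOLLOW(B) = {if}; in C→L, the suffix after L is empty, so FOLLOW(L) ⊇ FOLLOW(C) = {if}. Thus FOLLOW(L) = {if}.
FOLLOW(J): in S→J L if, J is followed by L if with FIRST {end, if}; in B→J L, J is followed by L with FIRST {epsilon, end, if}; in B→J L, the suffix after J is nullable, so FOLLOW(J) ⊇ FOLLOW(B) = {if}; in L→J B, J is followed by B with FIRST {epsilon, end, if}; in L→J B, the suffix after J is nullable, so FOLLOW(J) ⊇ FOLLOW(L) = {if}. Thus FOLLOW(J) = {end, if}.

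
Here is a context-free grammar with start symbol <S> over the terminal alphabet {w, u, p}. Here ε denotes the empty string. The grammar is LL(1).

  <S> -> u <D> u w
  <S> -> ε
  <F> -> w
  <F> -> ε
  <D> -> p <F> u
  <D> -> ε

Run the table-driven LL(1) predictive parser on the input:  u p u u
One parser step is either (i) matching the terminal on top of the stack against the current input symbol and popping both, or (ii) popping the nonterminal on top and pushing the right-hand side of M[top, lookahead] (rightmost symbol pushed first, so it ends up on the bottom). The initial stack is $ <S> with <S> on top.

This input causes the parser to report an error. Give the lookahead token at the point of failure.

$

     Stack          Input      Action
  1  $ <S>          u p u u $  expand <S> -> u <D> u w
  2  $ w u <D> u    u p u u $  match u
  3  $ w u <D>      p u u $    expand <D> -> p <F> u
  4  $ w u u <F> p  p u u $    match p
  5  $ w u u <F>    u u $      expand <F> -> ε
  6  $ w u u        u u $      match u
  7  $ w u          u $        match u
  8  $ w            $          error: top is terminal w but lookahead is $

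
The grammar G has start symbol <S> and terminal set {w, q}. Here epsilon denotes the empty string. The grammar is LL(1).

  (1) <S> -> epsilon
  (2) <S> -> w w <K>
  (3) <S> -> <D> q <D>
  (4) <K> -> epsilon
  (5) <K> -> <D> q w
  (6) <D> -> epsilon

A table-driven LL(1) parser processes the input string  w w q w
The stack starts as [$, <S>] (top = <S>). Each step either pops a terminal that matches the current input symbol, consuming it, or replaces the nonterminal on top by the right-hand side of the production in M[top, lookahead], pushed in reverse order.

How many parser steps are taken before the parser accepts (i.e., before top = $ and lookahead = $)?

step 1: stack=$ <S>  input=w w q w $  — expand <S> -> w w <K>
step 2: stack=$ <K> w w  input=w w q w $  — match w
step 3: stack=$ <K> w  input=w q w $  — match w
step 4: stack=$ <K>  input=q w $  — expand <K> -> <D> q w
step 5: stack=$ w q <D>  input=q w $  — expand <D> -> epsilon
step 6: stack=$ w q  input=q w $  — match q
step 7: stack=$ w  input=w $  — match w
Accept reached after 7 steps.

7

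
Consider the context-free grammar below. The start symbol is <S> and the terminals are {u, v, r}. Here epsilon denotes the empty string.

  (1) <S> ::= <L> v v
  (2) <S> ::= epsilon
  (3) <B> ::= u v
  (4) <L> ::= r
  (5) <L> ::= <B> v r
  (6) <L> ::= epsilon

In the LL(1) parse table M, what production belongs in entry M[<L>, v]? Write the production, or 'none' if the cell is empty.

FIRST(<B>): from <B>::=u v we get {u}. So FIRST(<B>) = {u}.
FIRST(<L>): from <L>::=r we get {r}; from <L>::=<B> v r we get {u}; from <L>::=epsilon we get {epsilon}. So FIRST(<L>) = {epsilon, r, u}.
FIRST(<S>): from <S>::=<L> v v we get {r, u, v}; from <S>::=epsilon we get {epsilon}. So FIRST(<S>) = {epsilon, r, u, v}.
FOLLOW(<S>) includes $ since <S> is the start symbol.
FOLLOW(<L>): in <S>::=<L> v v, <L> is followed by v v with FIRST {v}. Thus FOLLOW(<L>) = {v}.
For <L> ::= r: FIRST(r) = {r}, so it goes in M[<L>, t] for t ∈ {r}.
For <L> ::= <B> v r: FIRST(<B> v r) = {u}, so it goes in M[<L>, t] for t ∈ {u}.
For <L> ::= epsilon: FIRST(epsilon) = {epsilon}, so it goes in M[<L>, t] for t ∈ {}; since epsilon ∈ FIRST, also for every t ∈ FOLLOW(<L>) = {v}.

<L> ::= epsilon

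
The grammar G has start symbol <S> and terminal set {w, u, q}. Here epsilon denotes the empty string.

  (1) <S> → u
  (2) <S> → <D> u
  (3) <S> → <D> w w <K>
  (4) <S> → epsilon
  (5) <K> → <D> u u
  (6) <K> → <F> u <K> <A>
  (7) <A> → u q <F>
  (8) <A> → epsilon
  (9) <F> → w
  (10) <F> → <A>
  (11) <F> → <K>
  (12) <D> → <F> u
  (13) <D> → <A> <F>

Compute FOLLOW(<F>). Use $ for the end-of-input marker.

FIRST(<A>): from <A>→u q <F> we get {u}; from <A>→epsilon we get {epsilon}. So FIRST(<A>) = {epsilon, u}.
FIRST(<S>): from <S>→u we get {u}; from <S>→<D> u we get {u, w}; from <S>→<D> w w <K> we get {u, w}; from <S>→epsilon we get {epsilon}. So FIRST(<S>) = {epsilon, u, w}.
FIRST(<K>): from <K>→<D> u u we get {u, w}; from <K>→<F> u <K> <A> we get {u, w}. So FIRST(<K>) = {u, w}.
FIRST(<F>): from <F>→w we get {w}; from <F>→<A> we get {epsilon, u}; from <F>→<K> we get {u, w}. So FIRST(<F>) = {epsilon, u, w}.
FIRST(<D>): from <D>→<F> u we get {u, w}; from <D>→<A> <F> we get {epsilon, u, w}. So FIRST(<D>) = {epsilon, u, w}.
FOLLOW(<S>) includes $ since <S> is the start symbol.
FOLLOW(<S>): <S> appears on no right-hand side. Thus FOLLOW(<S>) = {$}.
FOLLOW(<D>): in <S>→<D> u, <D> is followed by u with FIRST {u}; in <S>→<D> w w <K>, <D> is followed by w w <K> with FIRST {w}; in <K>→<D> u u, <D> is followed by u u with FIRST {u}. Thus FOLLOW(<D>) = {u, w}.
FOLLOW(<K>): in <S>→<D> w w <K>, the suffix after <K> is empty, so FOLLOW(<K>) ⊇ FOLLOW(<S>) = {$}; in <K>→<F> u <K> <A>, <K> is followed by <A> with FIRST {epsilon, u}; in <K>→<F> u <K> <A>, the suffix after <K> is nullable (adds nothing new); in <F>→<K>, the suffix after <K> is empty, so FOLLOW(<K>) ⊇ FOLLOW(<F>) = {$, u, w}. Thus FOLLOW(<K>) = {$, u, w}.
FOLLOW(<A>): in <K>→<F> u <K> <A>, the suffix after <A> is empty, so FOLLOW(<A>) ⊇ FOLLOW(<K>) = {$, u, w}; in <F>→<A>, the suffix after <A> is empty, so FOLLOW(<A>) ⊇ FOLLOW(<F>) = {$, u, w}; in <D>→<A> <F>, <A> is followed by <F> with FIRST {epsilon, u, w}; in <D>→<A> <F>, the suffix after <A> is nullable, so FOLLOW(<A>) ⊇ FOLLOW(<D>) = {u, w}. Thus FOLLOW(<A>) = {$, u, w}.
FOLLOW(<F>): in <K>→<F> u <K> <A>, <F> is followed by u <K> <A> with FIRST {u}; in <A>→u q <F>, the suffix after <F> is empty, so FOLLOW(<F>) ⊇ FOLLOW(<A>) = {$, u, w}; in <D>→<F> u, <F> is followed by u with FIRST {u}; in <D>→<A> <F>, the suffix after <F> is empty, so FOLLOW(<F>) ⊇ FOLLOW(<D>) = {u, w}. Thus FOLLOW(<F>) = {$, u, w}.

{$, u, w}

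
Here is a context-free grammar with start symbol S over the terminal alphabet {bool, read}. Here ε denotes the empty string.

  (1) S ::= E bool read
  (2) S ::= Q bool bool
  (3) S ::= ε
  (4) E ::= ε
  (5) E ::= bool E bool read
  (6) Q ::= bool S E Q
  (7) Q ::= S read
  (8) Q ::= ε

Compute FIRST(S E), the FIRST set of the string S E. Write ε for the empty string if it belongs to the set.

FIRST(E) = {ε, bool}
FIRST(S) = {ε, bool, read}  (via E bool read, Q bool bool)
FIRST(Q) = {ε, bool, read}  (via S read)
FIRST(S E): take FIRST of each symbol in turn, carrying on past any symbol whose FIRST contains ε; result {ε, bool, read}.

{ε, bool, read}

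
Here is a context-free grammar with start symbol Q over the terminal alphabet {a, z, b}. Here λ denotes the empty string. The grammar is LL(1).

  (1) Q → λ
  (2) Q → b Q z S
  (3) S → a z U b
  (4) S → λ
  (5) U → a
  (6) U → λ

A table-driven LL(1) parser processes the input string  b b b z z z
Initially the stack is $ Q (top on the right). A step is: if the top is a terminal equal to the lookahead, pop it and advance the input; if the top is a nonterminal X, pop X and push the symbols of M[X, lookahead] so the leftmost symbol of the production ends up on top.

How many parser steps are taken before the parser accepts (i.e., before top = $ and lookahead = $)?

13

      Stack              Input          Action
   1  $ Q                b b b z z z $  expand Q → b Q z S
   2  $ S z Q b          b b b z z z $  match b
   3  $ S z Q            b b z z z $    expand Q → b Q z S
   4  $ S z S z Q b      b b z z z $    match b
   5  $ S z S z Q        b z z z $      expand Q → b Q z S
   6  $ S z S z S z Q b  b z z z $      match b
   7  $ S z S z S z Q    z z z $        expand Q → λ
   8  $ S z S z S z      z z z $        match z
   9  $ S z S z S        z z $          expand S → λ
  10  $ S z S z          z z $          match z
  11  $ S z S            z $            expand S → λ
  12  $ S z              z $            match z
  13  $ S                $              expand S → λ
Accept reached after 13 steps.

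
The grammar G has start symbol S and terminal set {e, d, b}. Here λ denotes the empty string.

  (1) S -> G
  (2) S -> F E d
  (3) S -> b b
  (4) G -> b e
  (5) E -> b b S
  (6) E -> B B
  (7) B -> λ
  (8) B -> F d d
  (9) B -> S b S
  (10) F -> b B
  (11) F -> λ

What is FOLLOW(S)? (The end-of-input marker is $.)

{$, b, d}

FIRST(G): from G->b e we get {b}. So FIRST(G) = {b}.
FIRST(F): from F->b B we get {b}; from F->λ we get {λ}. So FIRST(F) = {λ, b}.
FIRST(S): from S->G we get {b}; from S->F E d we get {b, d}; from S->b b we get {b}. So FIRST(S) = {b, d}.
FIRST(B): from B->λ we get {λ}; from B->F d d we get {b, d}; from B->S b S we get {b, d}. So FIRST(B) = {λ, b, d}.
FIRST(E): from E->b b S we get {b}; from E->B B we get {λ, b, d}. So FIRST(E) = {λ, b, d}.
FOLLOW(S) includes $ since S is the start symbol.
FOLLOW(E): in S->F E d, E is followed by d with FIRST {d}. Thus FOLLOW(E) = {d}.
FOLLOW(F): in S->F E d, F is followed by E d with FIRST {b, d}; in B->F d d, F is followed by d d with FIRST {d}. Thus FOLLOW(F) = {b, d}.
FOLLOW(B): in E->B B (occurrence 1), B is followed by B with FIRST {λ, b, d}; in E->B B (occurrence 1), the suffix after B is nullable, so FOLLOW(B) ⊇ FOLLOW(E) = {d}; in E->B B (occurrence 2), the suffix after B is empty, so FOLLOW(B) ⊇ FOLLOW(E) = {d}; in F->b B, the suffix after B is empty, so FOLLOW(B) ⊇ FOLLOW(F) = {b, d}. Thus FOLLOW(B) = {b, d}.
FOLLOW(S): in E->b b S, the suffix after S is empty, so FOLLOW(S) ⊇ FOLLOW(E) = {d}; in B->S b S (occurrence 1), S is followed by b S with FIRST {b}; in B->S b S (occurrence 2), the suffix after S is empty, so FOLLOW(S) ⊇ FOLLOW(B) = {b, d}. Thus FOLLOW(S) = {$, b, d}.
FOLLOW(G): in S->G, the suffix after G is empty, so FOLLOW(G) ⊇ FOLLOW(S) = {$, b, d}. Thus FOLLOW(G) = {$, b, d}.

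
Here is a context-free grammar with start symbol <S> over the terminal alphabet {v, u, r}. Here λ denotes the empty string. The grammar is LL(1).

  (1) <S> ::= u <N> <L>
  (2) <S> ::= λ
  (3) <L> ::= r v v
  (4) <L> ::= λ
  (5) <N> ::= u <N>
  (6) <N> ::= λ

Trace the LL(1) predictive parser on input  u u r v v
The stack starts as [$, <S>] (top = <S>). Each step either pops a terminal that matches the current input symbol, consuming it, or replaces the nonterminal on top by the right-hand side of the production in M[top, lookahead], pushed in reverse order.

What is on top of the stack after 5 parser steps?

<L>

step 1: stack=$ <S>  input=u u r v v $  — expand <S> ::= u <N> <L>
step 2: stack=$ <L> <N> u  input=u u r v v $  — match u
step 3: stack=$ <L> <N>  input=u r v v $  — expand <N> ::= u <N>
step 4: stack=$ <L> <N> u  input=u r v v $  — match u
step 5: stack=$ <L> <N>  input=r v v $  — expand <N> ::= λ
Stack after step 5: $ <L> (top = <L>).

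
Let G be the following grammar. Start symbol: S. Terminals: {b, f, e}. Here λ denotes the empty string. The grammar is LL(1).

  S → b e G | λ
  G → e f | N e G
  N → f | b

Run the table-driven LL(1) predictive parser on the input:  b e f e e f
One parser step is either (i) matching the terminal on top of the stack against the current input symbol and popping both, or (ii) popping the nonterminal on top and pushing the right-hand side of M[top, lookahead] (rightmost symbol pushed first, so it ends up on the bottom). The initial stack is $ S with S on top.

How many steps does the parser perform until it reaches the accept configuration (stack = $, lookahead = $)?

step 1: stack=$ S  input=b e f e e f $  — expand S → b e G
step 2: stack=$ G e b  input=b e f e e f $  — match b
step 3: stack=$ G e  input=e f e e f $  — match e
step 4: stack=$ G  input=f e e f $  — expand G → N e G
step 5: stack=$ G e N  input=f e e f $  — expand N → f
step 6: stack=$ G e f  input=f e e f $  — match f
step 7: stack=$ G e  input=e e f $  — match e
step 8: stack=$ G  input=e f $  — expand G → e f
step 9: stack=$ f e  input=e f $  — match e
step 10: stack=$ f  input=f $  — match f
Accept reached after 10 steps.

10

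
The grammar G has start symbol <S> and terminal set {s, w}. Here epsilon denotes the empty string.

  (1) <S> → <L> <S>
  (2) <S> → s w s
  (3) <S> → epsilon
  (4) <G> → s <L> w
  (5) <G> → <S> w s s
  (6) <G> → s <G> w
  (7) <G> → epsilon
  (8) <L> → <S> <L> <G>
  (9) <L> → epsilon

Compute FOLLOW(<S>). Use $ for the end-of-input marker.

FIRST(<S>): from <S>→<L> <S> we get {epsilon, s, w}; from <S>→s w s we get {s}; from <S>→epsilon we get {epsilon}. So FIRST(<S>) = {epsilon, s, w}.
FIRST(<G>): from <G>→s <L> w we get {s}; from <G>→<S> w s s we get {s, w}; from <G>→s <G> w we get {s}; from <G>→epsilon we get {epsilon}. So FIRST(<G>) = {epsilon, s, w}.
FIRST(<L>): from <L>→<S> <L> <G> we get {epsilon, s, w}; from <L>→epsilon we get {epsilon}. So FIRST(<L>) = {epsilon, s, w}.
FOLLOW(<S>) includes $ since <S> is the start symbol.
FOLLOW(<S>): in <S>→<L> <S>, the suffix after <S> is empty (adds nothing new); in <G>→<S> w s s, <S> is followed by w s s with FIRST {w}; in <L>→<S> <L> <G>, <S> is followed by <L> <G> with FIRST {epsilon, s, w}; in <L>→<S> <L> <G>, the suffix after <S> is nullable, so FOLLOW(<S>) ⊇ FOLLOW(<L>) = {$, s, w}. Thus FOLLOW(<S>) = {$, s, w}.
FOLLOW(<L>): in <S>→<L> <S>, <L> is followed by <S> with FIRST {epsilon, s, w}; in <S>→<L> <S>, the suffix after <L> is nullable, so FOLLOW(<L>) ⊇ FOLLOW(<S>) = {$, s, w}; in <G>→s <L> w, <L> is followed by w with FIRST {w}; in <L>→<S> <L> <G>, <L> is followed by <G> with FIRST {epsilon, s, w}; in <L>→<S> <L> <G>, the suffix after <L> is nullable (adds nothing new). Thus FOLLOW(<L>) = {$, s, w}.
FOLLOW(<G>): in <G>→s <G> w, <G> is followed by w with FIRST {w}; in <L>→<S> <L> <G>, the suffix after <G> is empty, so FOLLOW(<G>) ⊇ FOLLOW(<L>) = {$, s, w}. Thus FOLLOW(<G>) = {$, s, w}.

{$, s, w}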